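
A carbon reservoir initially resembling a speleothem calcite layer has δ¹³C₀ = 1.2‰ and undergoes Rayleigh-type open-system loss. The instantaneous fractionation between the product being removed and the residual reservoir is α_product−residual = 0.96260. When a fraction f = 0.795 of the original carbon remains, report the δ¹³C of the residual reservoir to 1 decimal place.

Rayleigh residual: δ_res = (δ₀ + 1000)·f^(α−1) − 1000
α − 1 = -0.03740
f^(α−1) = 0.795^(-0.03740) = 1.008617
δ_res = (1.2 + 1000) × 1.008617 − 1000 = 1009.827 − 1000 = 9.83‰

9.8‰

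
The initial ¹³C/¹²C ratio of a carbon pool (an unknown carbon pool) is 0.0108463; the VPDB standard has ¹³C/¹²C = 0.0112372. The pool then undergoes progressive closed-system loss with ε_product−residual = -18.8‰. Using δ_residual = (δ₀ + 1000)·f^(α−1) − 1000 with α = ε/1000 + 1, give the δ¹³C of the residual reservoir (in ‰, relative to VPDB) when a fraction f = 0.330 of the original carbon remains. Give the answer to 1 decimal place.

δ₀ = (0.0108463/0.0112372 − 1)×1000 = (0.965214 − 1)×1000 = -34.786‰
α − 1 = ε/1000 = -0.0188
f^(α−1) = 0.330^(-0.0188) = 1.021062
δ_res = (-34.786 + 1000) × 1.021062 − 1000 = 985.543 − 1000 = -14.46‰

-14.5‰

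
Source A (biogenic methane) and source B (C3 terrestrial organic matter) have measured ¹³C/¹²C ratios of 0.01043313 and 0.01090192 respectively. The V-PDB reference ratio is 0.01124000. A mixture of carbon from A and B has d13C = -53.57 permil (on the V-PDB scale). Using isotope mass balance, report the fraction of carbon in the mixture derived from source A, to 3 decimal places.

0.563

δ_A = (0.01043313/0.01124000 − 1)×1000 = (0.928214 − 1)×1000 = -71.786 permil
δ_B = (0.01090192/0.01124000 − 1)×1000 = (0.969922 − 1)×1000 = -30.078 permil
f_A = (δ_mix − δ_B)/(δ_A − δ_B) = (-53.57 − (-30.078))/(-71.786 − (-30.078))
f_A = -23.492 / -41.707 = 0.5633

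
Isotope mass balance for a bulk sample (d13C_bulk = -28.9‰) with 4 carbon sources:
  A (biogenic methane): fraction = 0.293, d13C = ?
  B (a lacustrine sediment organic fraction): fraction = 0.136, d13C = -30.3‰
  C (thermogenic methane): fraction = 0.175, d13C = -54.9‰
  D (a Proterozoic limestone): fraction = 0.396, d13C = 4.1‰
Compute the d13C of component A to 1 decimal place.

-57.3‰

Isotope mass balance: δ_bulk = Σ fᵢ·δᵢ.
-28.9 = 0.293×δ_A + 0.136×(-30.3) + 0.175×(-54.9) + 0.396×(4.1)
0.293·δ_A = -28.9 − (-12.105) = -16.795
δ_A = -16.795 / 0.293 = -57.32‰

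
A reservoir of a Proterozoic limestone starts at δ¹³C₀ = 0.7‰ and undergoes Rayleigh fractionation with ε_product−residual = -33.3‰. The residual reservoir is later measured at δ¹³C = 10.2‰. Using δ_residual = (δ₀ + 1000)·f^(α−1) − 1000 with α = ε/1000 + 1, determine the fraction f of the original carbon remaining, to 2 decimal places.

0.75

α − 1 = ε/1000 = -0.0333
(δ_res + 1000)/(δ₀ + 1000) = (10.2 + 1000)/(0.7 + 1000) = 1010.2/1000.7 = 1.009493
f = 1.009493^(1/-0.0333) = exp(ln(1.009493)/-0.0333) = exp(0.00945/-0.0333)
f = exp(-0.2837) = 0.7530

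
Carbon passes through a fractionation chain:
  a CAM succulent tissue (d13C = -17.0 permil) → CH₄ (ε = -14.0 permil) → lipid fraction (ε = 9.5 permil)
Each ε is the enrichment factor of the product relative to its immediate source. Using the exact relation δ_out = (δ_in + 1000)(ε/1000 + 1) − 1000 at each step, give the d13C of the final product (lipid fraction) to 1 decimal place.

step 1: δ = (-17.00 + 1000)·(-14.0/1000 + 1) − 1000 = -30.76 permil
step 2: δ = (-30.76 + 1000)·(9.5/1000 + 1) − 1000 = -21.55 permil

-21.6 permil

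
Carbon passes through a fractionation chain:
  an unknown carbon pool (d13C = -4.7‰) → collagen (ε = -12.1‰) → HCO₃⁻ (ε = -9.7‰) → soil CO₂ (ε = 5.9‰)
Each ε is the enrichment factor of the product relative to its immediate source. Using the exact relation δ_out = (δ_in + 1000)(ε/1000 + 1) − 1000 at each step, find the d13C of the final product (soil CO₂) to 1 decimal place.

-20.5‰

step 1: δ = (-4.70 + 1000)·(-12.1/1000 + 1) − 1000 = -16.74‰
step 2: δ = (-16.74 + 1000)·(-9.7/1000 + 1) − 1000 = -26.28‰
step 3: δ = (-26.28 + 1000)·(5.9/1000 + 1) − 1000 = -20.54‰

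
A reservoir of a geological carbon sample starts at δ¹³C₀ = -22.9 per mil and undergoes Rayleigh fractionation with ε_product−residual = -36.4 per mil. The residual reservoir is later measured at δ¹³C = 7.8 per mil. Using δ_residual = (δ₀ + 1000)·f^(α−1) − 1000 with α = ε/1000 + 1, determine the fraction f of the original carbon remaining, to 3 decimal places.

α − 1 = ε/1000 = -0.0364
(δ_res + 1000)/(δ₀ + 1000) = (7.8 + 1000)/(-22.9 + 1000) = 1007.8/977.1 = 1.031420
f = 1.031420^(1/-0.0364) = exp(ln(1.031420)/-0.0364) = exp(0.03094/-0.0364)
f = exp(-0.8499) = 0.4275

0.427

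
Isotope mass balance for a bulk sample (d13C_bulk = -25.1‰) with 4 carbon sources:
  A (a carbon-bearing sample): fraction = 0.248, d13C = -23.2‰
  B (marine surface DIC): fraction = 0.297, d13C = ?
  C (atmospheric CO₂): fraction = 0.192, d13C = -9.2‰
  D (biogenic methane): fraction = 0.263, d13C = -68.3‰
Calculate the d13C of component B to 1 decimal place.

1.3‰

Isotope mass balance: δ_bulk = Σ fᵢ·δᵢ.
-25.1 = 0.248×(-23.2) + 0.297×δ_B + 0.192×(-9.2) + 0.263×(-68.3)
0.297·δ_B = -25.1 − (-25.483) = 0.383
δ_B = 0.383 / 0.297 = 1.29‰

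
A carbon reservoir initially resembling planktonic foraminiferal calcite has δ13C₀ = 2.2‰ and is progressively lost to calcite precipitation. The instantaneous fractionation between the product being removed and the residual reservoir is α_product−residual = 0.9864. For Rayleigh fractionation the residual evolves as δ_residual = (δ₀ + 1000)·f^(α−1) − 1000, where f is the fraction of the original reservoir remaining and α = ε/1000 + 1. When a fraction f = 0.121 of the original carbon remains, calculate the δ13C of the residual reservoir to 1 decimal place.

31.4‰

Rayleigh residual: δ_res = (δ₀ + 1000)·f^(α−1) − 1000
α − 1 = -0.01360
f^(α−1) = 0.121^(-0.01360) = 1.029139
δ_res = (2.2 + 1000) × 1.029139 − 1000 = 1031.403 − 1000 = 31.40‰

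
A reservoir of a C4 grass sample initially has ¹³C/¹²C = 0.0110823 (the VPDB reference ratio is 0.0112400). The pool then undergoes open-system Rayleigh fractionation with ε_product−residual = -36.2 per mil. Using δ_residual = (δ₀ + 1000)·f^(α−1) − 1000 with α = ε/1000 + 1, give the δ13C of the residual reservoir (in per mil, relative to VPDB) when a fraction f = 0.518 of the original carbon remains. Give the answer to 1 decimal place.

δ₀ = (0.0110823/0.0112400 − 1)×1000 = (0.985970 − 1)×1000 = -14.030 per mil
α − 1 = ε/1000 = -0.0362
f^(α−1) = 0.518^(-0.0362) = 1.024097
δ_res = (-14.030 + 1000) × 1.024097 − 1000 = 1009.729 − 1000 = 9.73 per mil

9.7 per mil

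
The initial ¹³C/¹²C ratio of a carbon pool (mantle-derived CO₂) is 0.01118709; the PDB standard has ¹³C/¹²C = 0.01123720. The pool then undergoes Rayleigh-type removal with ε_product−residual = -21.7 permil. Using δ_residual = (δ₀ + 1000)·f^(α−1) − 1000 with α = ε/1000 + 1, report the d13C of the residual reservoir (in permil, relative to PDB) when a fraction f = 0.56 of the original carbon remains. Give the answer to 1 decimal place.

δ₀ = (0.01118709/0.01123720 − 1)×1000 = (0.995541 − 1)×1000 = -4.459 permil
α − 1 = ε/1000 = -0.0217
f^(α−1) = 0.56^(-0.0217) = 1.012662
δ_res = (-4.459 + 1000) × 1.012662 − 1000 = 1008.146 − 1000 = 8.15 permil

8.1 permil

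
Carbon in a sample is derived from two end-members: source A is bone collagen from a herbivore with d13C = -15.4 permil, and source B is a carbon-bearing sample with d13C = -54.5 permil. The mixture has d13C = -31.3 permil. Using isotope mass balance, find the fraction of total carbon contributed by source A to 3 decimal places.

δ_mix = f_A·δ_A + (1 − f_A)·δ_B  ⇒  f_A = (δ_mix − δ_B)/(δ_A − δ_B)
f_A = (-31.3 − (-54.5)) / (-15.4 − (-54.5))
f_A = 23.2 / 39.1 = 0.5934

0.593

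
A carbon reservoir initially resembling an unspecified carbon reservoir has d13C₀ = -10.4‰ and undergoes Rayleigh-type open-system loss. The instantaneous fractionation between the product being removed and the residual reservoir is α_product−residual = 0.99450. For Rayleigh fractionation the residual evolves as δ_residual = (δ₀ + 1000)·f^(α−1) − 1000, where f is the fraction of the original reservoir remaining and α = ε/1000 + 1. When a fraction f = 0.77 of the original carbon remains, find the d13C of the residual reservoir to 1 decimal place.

-9.0‰

Rayleigh residual: δ_res = (δ₀ + 1000)·f^(α−1) − 1000
α − 1 = -0.00550
f^(α−1) = 0.77^(-0.00550) = 1.001439
δ_res = (-10.4 + 1000) × 1.001439 − 1000 = 991.024 − 1000 = -8.98‰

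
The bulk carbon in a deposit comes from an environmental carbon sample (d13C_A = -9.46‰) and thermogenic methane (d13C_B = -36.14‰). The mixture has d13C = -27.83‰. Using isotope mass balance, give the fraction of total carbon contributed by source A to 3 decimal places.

δ_mix = f_A·δ_A + (1 − f_A)·δ_B  ⇒  f_A = (δ_mix − δ_B)/(δ_A − δ_B)
f_A = (-27.83 − (-36.14)) / (-9.46 − (-36.14))
f_A = 8.31 / 26.68 = 0.3115

0.311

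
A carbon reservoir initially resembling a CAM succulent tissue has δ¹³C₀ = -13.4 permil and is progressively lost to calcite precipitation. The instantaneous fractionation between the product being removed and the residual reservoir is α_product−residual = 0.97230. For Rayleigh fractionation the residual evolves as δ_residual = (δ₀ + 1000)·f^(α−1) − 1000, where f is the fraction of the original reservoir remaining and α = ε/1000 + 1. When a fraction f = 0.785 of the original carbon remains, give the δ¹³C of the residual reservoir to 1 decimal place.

-6.8 permil

Rayleigh residual: δ_res = (δ₀ + 1000)·f^(α−1) − 1000
α − 1 = -0.02770
f^(α−1) = 0.785^(-0.02770) = 1.006728
δ_res = (-13.4 + 1000) × 1.006728 − 1000 = 993.238 − 1000 = -6.76 permil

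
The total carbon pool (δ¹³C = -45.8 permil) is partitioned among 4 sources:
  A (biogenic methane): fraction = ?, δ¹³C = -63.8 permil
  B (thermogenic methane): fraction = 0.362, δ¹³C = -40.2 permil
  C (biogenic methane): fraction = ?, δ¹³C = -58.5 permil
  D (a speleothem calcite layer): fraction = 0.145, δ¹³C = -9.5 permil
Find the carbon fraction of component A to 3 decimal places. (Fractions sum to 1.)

Let f_A and f_C be the unknown fractions; fractions sum to 1 so f_A + f_C = 0.493.
Mass balance: Σ fᵢ·δᵢ = δ_bulk ⇒ f_A·(-63.8) + f_C·(-58.5) = -45.8 − (-15.930) = -29.870
Substitute f_C = 0.493 − f_A:
f_A·(-63.8 − -58.5) = -29.870 − 0.493×(-58.5) = -1.030
f_A = -1.030 / -5.3 = 0.1943

0.194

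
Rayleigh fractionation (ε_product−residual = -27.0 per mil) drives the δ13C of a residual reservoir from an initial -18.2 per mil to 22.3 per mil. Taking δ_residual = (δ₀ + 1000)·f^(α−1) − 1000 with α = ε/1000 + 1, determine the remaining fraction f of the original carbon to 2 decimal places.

0.22

α − 1 = ε/1000 = -0.0270
(δ_res + 1000)/(δ₀ + 1000) = (22.3 + 1000)/(-18.2 + 1000) = 1022.3/981.8 = 1.041251
f = 1.041251^(1/-0.0270) = exp(ln(1.041251)/-0.0270) = exp(0.04042/-0.0270)
f = exp(-1.4971) = 0.2238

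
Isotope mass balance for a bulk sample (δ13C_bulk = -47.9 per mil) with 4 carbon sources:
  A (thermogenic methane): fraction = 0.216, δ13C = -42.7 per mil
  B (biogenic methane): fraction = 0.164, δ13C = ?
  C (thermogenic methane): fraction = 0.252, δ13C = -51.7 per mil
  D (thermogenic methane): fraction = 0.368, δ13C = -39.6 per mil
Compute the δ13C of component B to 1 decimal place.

-67.5 per mil

Isotope mass balance: δ_bulk = Σ fᵢ·δᵢ.
-47.9 = 0.216×(-42.7) + 0.164×δ_B + 0.252×(-51.7) + 0.368×(-39.6)
0.164·δ_B = -47.9 − (-36.824) = -11.076
δ_B = -11.076 / 0.164 = -67.53 per mil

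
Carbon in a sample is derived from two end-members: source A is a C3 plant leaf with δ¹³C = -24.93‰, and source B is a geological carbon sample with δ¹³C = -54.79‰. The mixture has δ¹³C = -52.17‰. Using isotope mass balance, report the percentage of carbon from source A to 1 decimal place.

8.8%

δ_mix = f_A·δ_A + (1 − f_A)·δ_B  ⇒  f_A = (δ_mix − δ_B)/(δ_A − δ_B)
f_A = (-52.17 − (-54.79)) / (-24.93 − (-54.79))
f_A = 2.62 / 29.86 = 0.0877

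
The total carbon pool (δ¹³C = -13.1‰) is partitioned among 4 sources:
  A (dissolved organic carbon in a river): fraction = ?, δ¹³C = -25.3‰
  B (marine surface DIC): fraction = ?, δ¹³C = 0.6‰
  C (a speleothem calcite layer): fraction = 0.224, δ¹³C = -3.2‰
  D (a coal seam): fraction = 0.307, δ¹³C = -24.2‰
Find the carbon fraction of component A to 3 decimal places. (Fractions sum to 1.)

Let f_A and f_B be the unknown fractions; fractions sum to 1 so f_A + f_B = 0.469.
Mass balance: Σ fᵢ·δᵢ = δ_bulk ⇒ f_A·(-25.3) + f_B·(0.6) = -13.1 − (-8.146) = -4.954
Substitute f_B = 0.469 − f_A:
f_A·(-25.3 − 0.6) = -4.954 − 0.469×(0.6) = -5.235
f_A = -5.235 / -25.9 = 0.2021

0.202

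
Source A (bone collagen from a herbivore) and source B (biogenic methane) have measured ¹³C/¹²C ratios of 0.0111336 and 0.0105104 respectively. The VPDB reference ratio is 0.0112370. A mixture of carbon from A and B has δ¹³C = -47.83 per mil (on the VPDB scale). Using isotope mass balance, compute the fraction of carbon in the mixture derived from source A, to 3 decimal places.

δ_A = (0.0111336/0.0112370 − 1)×1000 = (0.990798 − 1)×1000 = -9.202 per mil
δ_B = (0.0105104/0.0112370 − 1)×1000 = (0.935339 − 1)×1000 = -64.661 per mil
f_A = (δ_mix − δ_B)/(δ_A − δ_B) = (-47.83 − (-64.661))/(-9.202 − (-64.661))
f_A = 16.831 / 55.460 = 0.3035

0.303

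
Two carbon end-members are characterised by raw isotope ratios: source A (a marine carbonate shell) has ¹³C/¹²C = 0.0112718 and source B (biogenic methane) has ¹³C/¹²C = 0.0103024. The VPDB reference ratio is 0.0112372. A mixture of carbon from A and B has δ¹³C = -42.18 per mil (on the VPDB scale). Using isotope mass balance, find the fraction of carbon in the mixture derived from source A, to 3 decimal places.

δ_A = (0.0112718/0.0112372 − 1)×1000 = (1.003079 − 1)×1000 = 3.079 per mil
δ_B = (0.0103024/0.0112372 − 1)×1000 = (0.916812 − 1)×1000 = -83.188 per mil
f_A = (δ_mix − δ_B)/(δ_A − δ_B) = (-42.18 − (-83.188))/(3.079 − (-83.188))
f_A = 41.008 / 86.267 = 0.4754

0.475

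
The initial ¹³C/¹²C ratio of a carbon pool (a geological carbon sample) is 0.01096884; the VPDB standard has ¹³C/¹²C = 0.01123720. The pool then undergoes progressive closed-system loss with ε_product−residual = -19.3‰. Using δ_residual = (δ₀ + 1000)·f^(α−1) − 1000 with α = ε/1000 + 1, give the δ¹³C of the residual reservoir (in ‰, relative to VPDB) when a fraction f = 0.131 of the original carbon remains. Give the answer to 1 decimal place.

δ₀ = (0.01096884/0.01123720 − 1)×1000 = (0.976119 − 1)×1000 = -23.881‰
α − 1 = ε/1000 = -0.0193
f^(α−1) = 0.131^(-0.0193) = 1.040008
δ_res = (-23.881 + 1000) × 1.040008 − 1000 = 1015.171 − 1000 = 15.17‰

15.2‰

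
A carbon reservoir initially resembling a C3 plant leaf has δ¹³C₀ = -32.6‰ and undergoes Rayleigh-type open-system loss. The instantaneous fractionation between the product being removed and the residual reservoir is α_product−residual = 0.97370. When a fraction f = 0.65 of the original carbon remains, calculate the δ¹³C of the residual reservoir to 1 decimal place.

-21.6‰

Rayleigh residual: δ_res = (δ₀ + 1000)·f^(α−1) − 1000
α − 1 = -0.02630
f^(α−1) = 0.65^(-0.02630) = 1.011394
δ_res = (-32.6 + 1000) × 1.011394 − 1000 = 978.423 − 1000 = -21.58‰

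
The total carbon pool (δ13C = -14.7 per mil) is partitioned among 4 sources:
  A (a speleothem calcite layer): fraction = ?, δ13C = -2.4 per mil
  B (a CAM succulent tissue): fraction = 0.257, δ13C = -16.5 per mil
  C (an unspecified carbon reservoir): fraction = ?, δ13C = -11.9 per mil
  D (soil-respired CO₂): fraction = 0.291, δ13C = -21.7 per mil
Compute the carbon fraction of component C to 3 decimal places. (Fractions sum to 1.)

0.322

Let f_C and f_A be the unknown fractions; fractions sum to 1 so f_C + f_A = 0.452.
Mass balance: Σ fᵢ·δᵢ = δ_bulk ⇒ f_C·(-11.9) + f_A·(-2.4) = -14.7 − (-10.555) = -4.145
Substitute f_A = 0.452 − f_C:
f_C·(-11.9 − -2.4) = -4.145 − 0.452×(-2.4) = -3.060
f_C = -3.060 / -9.5 = 0.3221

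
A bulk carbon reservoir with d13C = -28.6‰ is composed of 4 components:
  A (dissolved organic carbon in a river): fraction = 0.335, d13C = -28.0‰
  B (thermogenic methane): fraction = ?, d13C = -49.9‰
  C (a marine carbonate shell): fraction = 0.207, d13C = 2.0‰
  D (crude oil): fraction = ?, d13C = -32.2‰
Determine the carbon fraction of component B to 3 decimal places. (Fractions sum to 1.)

0.276

Let f_B and f_D be the unknown fractions; fractions sum to 1 so f_B + f_D = 0.458.
Mass balance: Σ fᵢ·δᵢ = δ_bulk ⇒ f_B·(-49.9) + f_D·(-32.2) = -28.6 − (-8.966) = -19.634
Substitute f_D = 0.458 − f_B:
f_B·(-49.9 − -32.2) = -19.634 − 0.458×(-32.2) = -4.886
f_B = -4.886 / -17.7 = 0.2761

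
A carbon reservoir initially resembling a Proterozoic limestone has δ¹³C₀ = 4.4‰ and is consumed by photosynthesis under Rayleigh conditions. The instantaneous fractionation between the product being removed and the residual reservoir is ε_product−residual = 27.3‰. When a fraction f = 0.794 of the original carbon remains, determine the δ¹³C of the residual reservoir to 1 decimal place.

-1.9‰

Rayleigh residual: δ_res = (δ₀ + 1000)·f^(α−1) − 1000
α = ε/1000 + 1 = 1.02730, so α − 1 = 0.02730
f^(α−1) = 0.794^(0.02730) = 0.993722
δ_res = (4.4 + 1000) × 0.993722 − 1000 = 998.095 − 1000 = -1.91‰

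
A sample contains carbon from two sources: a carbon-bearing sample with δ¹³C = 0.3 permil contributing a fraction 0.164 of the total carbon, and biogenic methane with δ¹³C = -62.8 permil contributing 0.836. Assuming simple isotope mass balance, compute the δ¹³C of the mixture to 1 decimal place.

δ_mix = f_A·δ_A + f_B·δ_B
δ_mix = 0.164 × (0.3) + 0.836 × (-62.8)
δ_mix = 0.05 + -52.50 = -52.45 permil

-52.5 permil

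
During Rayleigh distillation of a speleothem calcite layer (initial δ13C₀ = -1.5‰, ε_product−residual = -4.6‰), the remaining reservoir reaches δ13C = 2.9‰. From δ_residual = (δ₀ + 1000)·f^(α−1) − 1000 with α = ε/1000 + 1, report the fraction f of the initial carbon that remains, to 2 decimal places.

0.38

α − 1 = ε/1000 = -0.0046
(δ_res + 1000)/(δ₀ + 1000) = (2.9 + 1000)/(-1.5 + 1000) = 1002.9/998.5 = 1.004407
f = 1.004407^(1/-0.0046) = exp(ln(1.004407)/-0.0046) = exp(0.00440/-0.0046)
f = exp(-0.9559) = 0.3845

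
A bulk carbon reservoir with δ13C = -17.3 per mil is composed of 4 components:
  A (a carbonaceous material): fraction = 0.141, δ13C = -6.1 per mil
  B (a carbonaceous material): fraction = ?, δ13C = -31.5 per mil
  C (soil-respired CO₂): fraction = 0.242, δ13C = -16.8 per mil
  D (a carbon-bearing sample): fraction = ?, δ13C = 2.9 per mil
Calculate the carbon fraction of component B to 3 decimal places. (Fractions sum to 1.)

0.412

Let f_B and f_D be the unknown fractions; fractions sum to 1 so f_B + f_D = 0.617.
Mass balance: Σ fᵢ·δᵢ = δ_bulk ⇒ f_B·(-31.5) + f_D·(2.9) = -17.3 − (-4.926) = -12.374
Substitute f_D = 0.617 − f_B:
f_B·(-31.5 − 2.9) = -12.374 − 0.617×(2.9) = -14.164
f_B = -14.164 / -34.4 = 0.4117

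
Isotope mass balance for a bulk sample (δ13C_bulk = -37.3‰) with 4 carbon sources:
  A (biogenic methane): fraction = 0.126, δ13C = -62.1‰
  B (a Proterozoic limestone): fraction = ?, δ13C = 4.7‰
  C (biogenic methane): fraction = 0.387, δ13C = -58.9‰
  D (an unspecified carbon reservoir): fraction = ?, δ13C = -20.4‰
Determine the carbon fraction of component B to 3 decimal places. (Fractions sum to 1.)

Let f_B and f_D be the unknown fractions; fractions sum to 1 so f_B + f_D = 0.487.
Mass balance: Σ fᵢ·δᵢ = δ_bulk ⇒ f_B·(4.7) + f_D·(-20.4) = -37.3 − (-30.619) = -6.681
Substitute f_D = 0.487 − f_B:
f_B·(4.7 − -20.4) = -6.681 − 0.487×(-20.4) = 3.254
f_B = 3.254 / 25.1 = 0.1296

0.130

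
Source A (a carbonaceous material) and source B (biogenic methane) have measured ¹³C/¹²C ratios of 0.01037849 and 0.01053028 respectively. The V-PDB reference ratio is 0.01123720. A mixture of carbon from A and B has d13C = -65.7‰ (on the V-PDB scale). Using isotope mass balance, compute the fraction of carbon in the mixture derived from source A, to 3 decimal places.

δ_A = (0.01037849/0.01123720 − 1)×1000 = (0.923583 − 1)×1000 = -76.417‰
δ_B = (0.01053028/0.01123720 − 1)×1000 = (0.937091 − 1)×1000 = -62.909‰
f_A = (δ_mix − δ_B)/(δ_A − δ_B) = (-65.7 − (-62.909))/(-76.417 − (-62.909))
f_A = -2.791 / -13.508 = 0.2066

0.207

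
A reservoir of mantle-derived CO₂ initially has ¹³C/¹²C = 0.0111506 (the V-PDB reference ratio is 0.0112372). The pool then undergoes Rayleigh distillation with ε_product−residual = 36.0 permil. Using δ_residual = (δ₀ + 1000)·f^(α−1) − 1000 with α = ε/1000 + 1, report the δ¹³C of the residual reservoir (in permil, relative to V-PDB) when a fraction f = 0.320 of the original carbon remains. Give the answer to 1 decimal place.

-47.6 permil

δ₀ = (0.0111506/0.0112372 − 1)×1000 = (0.992293 − 1)×1000 = -7.707 permil
α − 1 = ε/1000 = 0.0360
f^(α−1) = 0.320^(0.0360) = 0.959810
δ_res = (-7.707 + 1000) × 0.959810 − 1000 = 952.413 − 1000 = -47.59 permil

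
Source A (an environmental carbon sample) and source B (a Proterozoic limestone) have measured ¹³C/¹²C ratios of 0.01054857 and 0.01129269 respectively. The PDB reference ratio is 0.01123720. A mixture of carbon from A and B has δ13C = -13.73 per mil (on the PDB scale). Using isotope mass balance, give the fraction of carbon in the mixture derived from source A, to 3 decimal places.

0.282

δ_A = (0.01054857/0.01123720 − 1)×1000 = (0.938719 − 1)×1000 = -61.281 per mil
δ_B = (0.01129269/0.01123720 − 1)×1000 = (1.004938 − 1)×1000 = 4.938 per mil
f_A = (δ_mix − δ_B)/(δ_A − δ_B) = (-13.73 − (4.938))/(-61.281 − (4.938))
f_A = -18.668 / -66.219 = 0.2819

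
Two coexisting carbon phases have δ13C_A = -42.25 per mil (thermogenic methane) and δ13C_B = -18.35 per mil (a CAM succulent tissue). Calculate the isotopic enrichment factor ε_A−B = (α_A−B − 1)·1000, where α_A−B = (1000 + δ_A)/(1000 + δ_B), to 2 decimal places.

-24.35 per mil

α_A−B = (1000 + -42.25) / (1000 + -18.35) = 957.75 / 981.65 = 0.975653
ε_A−B = (0.975653 − 1) × 1000 = -24.347 per mil
(The approximation ε ≈ δ_A − δ_B would give -23.90 per mil.)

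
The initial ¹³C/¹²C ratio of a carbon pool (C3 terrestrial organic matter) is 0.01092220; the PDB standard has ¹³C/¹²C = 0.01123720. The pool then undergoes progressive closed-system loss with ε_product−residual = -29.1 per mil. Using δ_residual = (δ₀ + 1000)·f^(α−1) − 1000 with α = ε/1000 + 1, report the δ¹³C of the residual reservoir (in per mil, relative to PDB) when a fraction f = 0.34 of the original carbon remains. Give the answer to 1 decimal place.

3.0 per mil

δ₀ = (0.01092220/0.01123720 − 1)×1000 = (0.971968 − 1)×1000 = -28.032 per mil
α − 1 = ε/1000 = -0.0291
f^(α−1) = 0.34^(-0.0291) = 1.031891
δ_res = (-28.032 + 1000) × 1.031891 − 1000 = 1002.965 − 1000 = 2.97 per mil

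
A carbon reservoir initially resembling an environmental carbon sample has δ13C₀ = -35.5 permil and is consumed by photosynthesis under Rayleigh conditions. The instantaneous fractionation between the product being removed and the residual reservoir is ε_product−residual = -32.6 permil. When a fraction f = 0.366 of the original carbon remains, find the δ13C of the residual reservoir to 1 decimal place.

-3.4 permil

Rayleigh residual: δ_res = (δ₀ + 1000)·f^(α−1) − 1000
α = ε/1000 + 1 = 0.96740, so α − 1 = -0.03260
f^(α−1) = 0.366^(-0.03260) = 1.033310
δ_res = (-35.5 + 1000) × 1.033310 − 1000 = 996.627 − 1000 = -3.37 permil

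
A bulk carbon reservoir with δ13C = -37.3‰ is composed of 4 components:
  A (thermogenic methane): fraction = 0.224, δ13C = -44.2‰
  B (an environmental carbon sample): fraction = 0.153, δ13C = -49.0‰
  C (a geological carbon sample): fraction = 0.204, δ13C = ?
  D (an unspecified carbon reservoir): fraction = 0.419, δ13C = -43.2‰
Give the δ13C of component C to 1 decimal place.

Isotope mass balance: δ_bulk = Σ fᵢ·δᵢ.
-37.3 = 0.224×(-44.2) + 0.153×(-49.0) + 0.204×δ_C + 0.419×(-43.2)
0.204·δ_C = -37.3 − (-35.499) = -1.801
δ_C = -1.801 / 0.204 = -8.83‰

-8.8‰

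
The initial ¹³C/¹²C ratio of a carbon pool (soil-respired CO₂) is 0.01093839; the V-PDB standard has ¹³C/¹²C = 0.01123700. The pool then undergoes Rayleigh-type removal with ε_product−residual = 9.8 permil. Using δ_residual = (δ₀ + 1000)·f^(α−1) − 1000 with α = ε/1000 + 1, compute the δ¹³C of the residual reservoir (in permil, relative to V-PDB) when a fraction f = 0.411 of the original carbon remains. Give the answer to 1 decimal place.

δ₀ = (0.01093839/0.01123700 − 1)×1000 = (0.973426 − 1)×1000 = -26.574 permil
α − 1 = ε/1000 = 0.0098
f^(α−1) = 0.411^(0.0098) = 0.991324
δ_res = (-26.574 + 1000) × 0.991324 − 1000 = 964.981 − 1000 = -35.02 permil

-35.0 permil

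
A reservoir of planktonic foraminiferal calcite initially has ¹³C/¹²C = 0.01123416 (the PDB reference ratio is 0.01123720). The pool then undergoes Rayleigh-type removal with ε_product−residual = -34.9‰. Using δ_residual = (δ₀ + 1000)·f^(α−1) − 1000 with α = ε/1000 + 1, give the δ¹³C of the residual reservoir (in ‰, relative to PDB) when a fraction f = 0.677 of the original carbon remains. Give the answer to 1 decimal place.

13.4‰

δ₀ = (0.01123416/0.01123720 − 1)×1000 = (0.999729 − 1)×1000 = -0.271‰
α − 1 = ε/1000 = -0.0349
f^(α−1) = 0.677^(-0.0349) = 1.013707
δ_res = (-0.271 + 1000) × 1.013707 − 1000 = 1013.433 − 1000 = 13.43‰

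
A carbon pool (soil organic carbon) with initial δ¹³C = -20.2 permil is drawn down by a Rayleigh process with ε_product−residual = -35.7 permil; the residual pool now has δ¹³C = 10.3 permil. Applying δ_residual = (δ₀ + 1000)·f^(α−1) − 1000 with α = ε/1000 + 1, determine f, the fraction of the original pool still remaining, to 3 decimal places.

α − 1 = ε/1000 = -0.0357
(δ_res + 1000)/(δ₀ + 1000) = (10.3 + 1000)/(-20.2 + 1000) = 1010.3/979.8 = 1.031129
f = 1.031129^(1/-0.0357) = exp(ln(1.031129)/-0.0357) = exp(0.03065/-0.0357)
f = exp(-0.8587) = 0.4237

0.424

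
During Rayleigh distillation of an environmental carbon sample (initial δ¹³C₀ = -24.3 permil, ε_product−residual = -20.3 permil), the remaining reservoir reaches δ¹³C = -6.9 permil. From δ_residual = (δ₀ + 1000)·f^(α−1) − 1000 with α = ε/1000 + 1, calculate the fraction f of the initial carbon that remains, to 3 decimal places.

0.419

α − 1 = ε/1000 = -0.0203
(δ_res + 1000)/(δ₀ + 1000) = (-6.9 + 1000)/(-24.3 + 1000) = 993.1/975.7 = 1.017833
f = 1.017833^(1/-0.0203) = exp(ln(1.017833)/-0.0203) = exp(0.01768/-0.0203)
f = exp(-0.8707) = 0.4186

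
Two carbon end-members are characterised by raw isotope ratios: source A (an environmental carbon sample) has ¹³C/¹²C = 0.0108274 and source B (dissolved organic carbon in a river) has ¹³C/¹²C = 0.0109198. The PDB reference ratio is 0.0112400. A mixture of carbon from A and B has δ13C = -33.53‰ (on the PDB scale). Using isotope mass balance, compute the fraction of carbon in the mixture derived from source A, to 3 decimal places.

δ_A = (0.0108274/0.0112400 − 1)×1000 = (0.963292 − 1)×1000 = -36.708‰
δ_B = (0.0109198/0.0112400 − 1)×1000 = (0.971512 − 1)×1000 = -28.488‰
f_A = (δ_mix − δ_B)/(δ_A − δ_B) = (-33.53 − (-28.488))/(-36.708 − (-28.488))
f_A = -5.042 / -8.221 = 0.6134

0.613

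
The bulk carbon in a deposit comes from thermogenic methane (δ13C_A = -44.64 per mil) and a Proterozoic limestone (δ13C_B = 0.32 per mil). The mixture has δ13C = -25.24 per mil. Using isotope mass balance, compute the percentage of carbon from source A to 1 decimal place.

56.9%

δ_mix = f_A·δ_A + (1 − f_A)·δ_B  ⇒  f_A = (δ_mix − δ_B)/(δ_A − δ_B)
f_A = (-25.24 − (0.32)) / (-44.64 − (0.32))
f_A = -25.56 / -44.96 = 0.5685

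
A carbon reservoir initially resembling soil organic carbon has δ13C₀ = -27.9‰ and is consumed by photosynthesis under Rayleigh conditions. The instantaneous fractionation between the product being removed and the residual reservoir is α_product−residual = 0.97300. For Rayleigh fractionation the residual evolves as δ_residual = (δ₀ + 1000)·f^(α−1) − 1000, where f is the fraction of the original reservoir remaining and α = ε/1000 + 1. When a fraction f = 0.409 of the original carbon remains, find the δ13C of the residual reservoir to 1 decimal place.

Rayleigh residual: δ_res = (δ₀ + 1000)·f^(α−1) − 1000
α − 1 = -0.02700
f^(α−1) = 0.409^(-0.02700) = 1.024433
δ_res = (-27.9 + 1000) × 1.024433 − 1000 = 995.851 − 1000 = -4.15‰

-4.1‰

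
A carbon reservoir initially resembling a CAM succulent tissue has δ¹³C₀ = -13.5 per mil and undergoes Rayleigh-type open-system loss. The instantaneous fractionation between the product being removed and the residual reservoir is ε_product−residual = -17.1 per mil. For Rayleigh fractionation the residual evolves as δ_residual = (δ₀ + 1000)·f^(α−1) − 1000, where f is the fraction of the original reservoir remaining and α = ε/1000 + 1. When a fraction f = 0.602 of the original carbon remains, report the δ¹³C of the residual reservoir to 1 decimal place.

Rayleigh residual: δ_res = (δ₀ + 1000)·f^(α−1) − 1000
α = ε/1000 + 1 = 0.98290, so α − 1 = -0.01710
f^(α−1) = 0.602^(-0.01710) = 1.008716
δ_res = (-13.5 + 1000) × 1.008716 − 1000 = 995.098 − 1000 = -4.90 per mil

-4.9 per mil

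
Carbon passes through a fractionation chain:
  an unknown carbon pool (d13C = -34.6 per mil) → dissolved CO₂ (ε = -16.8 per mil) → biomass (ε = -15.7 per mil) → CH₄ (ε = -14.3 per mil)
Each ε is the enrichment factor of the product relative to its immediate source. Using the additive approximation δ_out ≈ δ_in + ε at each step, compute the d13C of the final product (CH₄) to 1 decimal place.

-81.4 per mil

step 1: δ ≈ -34.6 + (-16.8) = -51.4 per mil
step 2: δ ≈ -51.4 + (-15.7) = -67.1 per mil
step 3: δ ≈ -67.1 + (-14.3) = -81.4 per mil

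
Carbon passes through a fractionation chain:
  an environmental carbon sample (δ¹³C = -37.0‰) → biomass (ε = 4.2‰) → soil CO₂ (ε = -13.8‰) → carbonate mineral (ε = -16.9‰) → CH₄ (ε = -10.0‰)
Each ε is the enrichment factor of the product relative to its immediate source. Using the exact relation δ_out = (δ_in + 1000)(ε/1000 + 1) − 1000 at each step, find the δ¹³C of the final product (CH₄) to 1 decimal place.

step 1: δ = (-37.00 + 1000)·(4.2/1000 + 1) − 1000 = -32.96‰
step 2: δ = (-32.96 + 1000)·(-13.8/1000 + 1) − 1000 = -46.30‰
step 3: δ = (-46.30 + 1000)·(-16.9/1000 + 1) − 1000 = -62.42‰
step 4: δ = (-62.42 + 1000)·(-10.0/1000 + 1) − 1000 = -71.79‰

-71.8‰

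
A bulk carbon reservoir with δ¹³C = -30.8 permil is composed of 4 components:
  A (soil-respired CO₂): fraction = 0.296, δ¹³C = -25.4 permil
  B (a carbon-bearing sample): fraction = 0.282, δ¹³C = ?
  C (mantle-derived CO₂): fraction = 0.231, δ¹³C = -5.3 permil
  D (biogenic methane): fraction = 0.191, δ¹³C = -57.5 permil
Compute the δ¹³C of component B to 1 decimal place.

Isotope mass balance: δ_bulk = Σ fᵢ·δᵢ.
-30.8 = 0.296×(-25.4) + 0.282×δ_B + 0.231×(-5.3) + 0.191×(-57.5)
0.282·δ_B = -30.8 − (-19.725) = -11.075
δ_B = -11.075 / 0.282 = -39.27 permil

-39.3 permil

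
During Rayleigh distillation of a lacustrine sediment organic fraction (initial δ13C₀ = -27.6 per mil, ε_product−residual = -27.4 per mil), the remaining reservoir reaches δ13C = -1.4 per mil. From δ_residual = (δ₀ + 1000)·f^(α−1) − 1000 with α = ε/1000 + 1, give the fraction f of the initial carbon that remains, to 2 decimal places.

α − 1 = ε/1000 = -0.0274
(δ_res + 1000)/(δ₀ + 1000) = (-1.4 + 1000)/(-27.6 + 1000) = 998.6/972.4 = 1.026944
f = 1.026944^(1/-0.0274) = exp(ln(1.026944)/-0.0274) = exp(0.02659/-0.0274)
f = exp(-0.9703) = 0.3790

0.38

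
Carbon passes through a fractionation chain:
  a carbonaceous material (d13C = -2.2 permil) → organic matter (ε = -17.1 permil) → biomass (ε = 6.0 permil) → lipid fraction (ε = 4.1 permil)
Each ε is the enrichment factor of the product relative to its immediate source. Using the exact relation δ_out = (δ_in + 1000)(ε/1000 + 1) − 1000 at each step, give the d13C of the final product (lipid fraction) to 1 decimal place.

-9.3 permil

step 1: δ = (-2.20 + 1000)·(-17.1/1000 + 1) − 1000 = -19.26 permil
step 2: δ = (-19.26 + 1000)·(6.0/1000 + 1) − 1000 = -13.38 permil
step 3: δ = (-13.38 + 1000)·(4.1/1000 + 1) − 1000 = -9.33 permil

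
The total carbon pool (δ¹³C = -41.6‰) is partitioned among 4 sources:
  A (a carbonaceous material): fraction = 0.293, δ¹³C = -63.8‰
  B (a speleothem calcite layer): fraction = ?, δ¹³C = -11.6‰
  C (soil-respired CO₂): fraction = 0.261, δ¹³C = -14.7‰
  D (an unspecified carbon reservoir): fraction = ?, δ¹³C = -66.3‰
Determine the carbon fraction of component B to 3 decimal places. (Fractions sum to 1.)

0.192

Let f_B and f_D be the unknown fractions; fractions sum to 1 so f_B + f_D = 0.446.
Mass balance: Σ fᵢ·δᵢ = δ_bulk ⇒ f_B·(-11.6) + f_D·(-66.3) = -41.6 − (-22.530) = -19.070
Substitute f_D = 0.446 − f_B:
f_B·(-11.6 − -66.3) = -19.070 − 0.446×(-66.3) = 10.500
f_B = 10.500 / 54.7 = 0.1920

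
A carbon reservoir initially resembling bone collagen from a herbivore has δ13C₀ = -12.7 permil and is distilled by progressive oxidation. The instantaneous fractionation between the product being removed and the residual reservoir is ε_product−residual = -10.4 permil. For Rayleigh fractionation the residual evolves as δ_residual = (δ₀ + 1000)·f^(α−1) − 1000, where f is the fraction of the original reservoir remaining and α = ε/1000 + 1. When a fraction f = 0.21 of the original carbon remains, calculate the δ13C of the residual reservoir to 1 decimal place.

3.5 permil

Rayleigh residual: δ_res = (δ₀ + 1000)·f^(α−1) − 1000
α = ε/1000 + 1 = 0.98960, so α − 1 = -0.01040
f^(α−1) = 0.21^(-0.01040) = 1.016363
δ_res = (-12.7 + 1000) × 1.016363 − 1000 = 1003.455 − 1000 = 3.46 permil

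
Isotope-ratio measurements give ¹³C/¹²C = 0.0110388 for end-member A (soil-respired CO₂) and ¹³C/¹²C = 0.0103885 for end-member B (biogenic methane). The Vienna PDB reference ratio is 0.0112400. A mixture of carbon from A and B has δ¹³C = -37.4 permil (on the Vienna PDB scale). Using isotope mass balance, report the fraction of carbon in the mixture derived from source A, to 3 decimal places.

0.663

δ_A = (0.0110388/0.0112400 − 1)×1000 = (0.982100 − 1)×1000 = -17.900 permil
δ_B = (0.0103885/0.0112400 − 1)×1000 = (0.924244 − 1)×1000 = -75.756 permil
f_A = (δ_mix − δ_B)/(δ_A − δ_B) = (-37.4 − (-75.756))/(-17.900 − (-75.756))
f_A = 38.356 / 57.856 = 0.6630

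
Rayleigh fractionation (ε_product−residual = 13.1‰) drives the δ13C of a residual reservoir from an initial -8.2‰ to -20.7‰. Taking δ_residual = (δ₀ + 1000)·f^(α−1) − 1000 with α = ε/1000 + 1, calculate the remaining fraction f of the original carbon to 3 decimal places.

α − 1 = ε/1000 = 0.0131
(δ_res + 1000)/(δ₀ + 1000) = (-20.7 + 1000)/(-8.2 + 1000) = 979.3/991.8 = 0.987397
f = 0.987397^(1/0.0131) = exp(ln(0.987397)/0.0131) = exp(-0.01268/0.0131)
f = exp(-0.9682) = 0.3798

0.380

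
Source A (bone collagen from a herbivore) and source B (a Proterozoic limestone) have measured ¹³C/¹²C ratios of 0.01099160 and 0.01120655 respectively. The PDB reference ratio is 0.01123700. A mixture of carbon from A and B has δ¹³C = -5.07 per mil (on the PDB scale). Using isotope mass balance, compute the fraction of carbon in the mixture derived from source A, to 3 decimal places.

δ_A = (0.01099160/0.01123700 − 1)×1000 = (0.978161 − 1)×1000 = -21.839 per mil
δ_B = (0.01120655/0.01123700 − 1)×1000 = (0.997290 − 1)×1000 = -2.710 per mil
f_A = (δ_mix − δ_B)/(δ_A − δ_B) = (-5.07 − (-2.710))/(-21.839 − (-2.710))
f_A = -2.360 / -19.129 = 0.1234

0.123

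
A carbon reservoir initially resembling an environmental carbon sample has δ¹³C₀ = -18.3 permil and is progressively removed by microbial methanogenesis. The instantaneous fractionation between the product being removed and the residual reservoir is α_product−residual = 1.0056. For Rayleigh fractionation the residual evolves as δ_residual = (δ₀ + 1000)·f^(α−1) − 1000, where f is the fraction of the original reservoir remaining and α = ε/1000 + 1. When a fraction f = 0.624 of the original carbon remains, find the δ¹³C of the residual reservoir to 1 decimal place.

-20.9 permil

Rayleigh residual: δ_res = (δ₀ + 1000)·f^(α−1) − 1000
α − 1 = 0.00560
f^(α−1) = 0.624^(0.00560) = 0.997362
δ_res = (-18.3 + 1000) × 0.997362 − 1000 = 979.111 − 1000 = -20.89 permil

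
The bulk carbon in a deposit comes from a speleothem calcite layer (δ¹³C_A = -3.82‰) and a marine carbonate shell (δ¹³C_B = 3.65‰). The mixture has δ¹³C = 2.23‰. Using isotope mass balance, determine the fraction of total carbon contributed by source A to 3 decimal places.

δ_mix = f_A·δ_A + (1 − f_A)·δ_B  ⇒  f_A = (δ_mix − δ_B)/(δ_A − δ_B)
f_A = (2.23 − (3.65)) / (-3.82 − (3.65))
f_A = -1.42 / -7.47 = 0.1901

0.190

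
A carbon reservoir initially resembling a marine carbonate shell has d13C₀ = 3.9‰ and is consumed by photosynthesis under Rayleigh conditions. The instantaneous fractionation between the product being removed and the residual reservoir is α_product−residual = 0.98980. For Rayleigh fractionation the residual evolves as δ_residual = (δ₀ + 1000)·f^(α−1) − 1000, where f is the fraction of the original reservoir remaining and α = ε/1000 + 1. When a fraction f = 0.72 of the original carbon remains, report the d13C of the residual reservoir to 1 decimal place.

Rayleigh residual: δ_res = (δ₀ + 1000)·f^(α−1) − 1000
α − 1 = -0.01020
f^(α−1) = 0.72^(-0.01020) = 1.003356
δ_res = (3.9 + 1000) × 1.003356 − 1000 = 1007.269 − 1000 = 7.27‰

7.3‰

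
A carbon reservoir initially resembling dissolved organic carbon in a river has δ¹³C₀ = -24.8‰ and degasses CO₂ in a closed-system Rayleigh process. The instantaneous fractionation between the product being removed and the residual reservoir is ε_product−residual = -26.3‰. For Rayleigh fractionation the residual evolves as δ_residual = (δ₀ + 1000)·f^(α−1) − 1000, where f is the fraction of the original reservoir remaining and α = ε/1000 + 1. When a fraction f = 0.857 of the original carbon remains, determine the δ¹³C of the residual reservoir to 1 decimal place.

Rayleigh residual: δ_res = (δ₀ + 1000)·f^(α−1) − 1000
α = ε/1000 + 1 = 0.97370, so α − 1 = -0.02630
f^(α−1) = 0.857^(-0.02630) = 1.004067
δ_res = (-24.8 + 1000) × 1.004067 − 1000 = 979.166 − 1000 = -20.83‰

-20.8‰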